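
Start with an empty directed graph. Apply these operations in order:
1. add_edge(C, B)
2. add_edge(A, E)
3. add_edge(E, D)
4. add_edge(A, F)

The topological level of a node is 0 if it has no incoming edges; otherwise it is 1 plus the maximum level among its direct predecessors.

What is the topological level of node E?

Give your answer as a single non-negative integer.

Op 1: add_edge(C, B). Edges now: 1
Op 2: add_edge(A, E). Edges now: 2
Op 3: add_edge(E, D). Edges now: 3
Op 4: add_edge(A, F). Edges now: 4
Compute levels (Kahn BFS):
  sources (in-degree 0): A, C
  process A: level=0
    A->E: in-degree(E)=0, level(E)=1, enqueue
    A->F: in-degree(F)=0, level(F)=1, enqueue
  process C: level=0
    C->B: in-degree(B)=0, level(B)=1, enqueue
  process E: level=1
    E->D: in-degree(D)=0, level(D)=2, enqueue
  process F: level=1
  process B: level=1
  process D: level=2
All levels: A:0, B:1, C:0, D:2, E:1, F:1
level(E) = 1

Answer: 1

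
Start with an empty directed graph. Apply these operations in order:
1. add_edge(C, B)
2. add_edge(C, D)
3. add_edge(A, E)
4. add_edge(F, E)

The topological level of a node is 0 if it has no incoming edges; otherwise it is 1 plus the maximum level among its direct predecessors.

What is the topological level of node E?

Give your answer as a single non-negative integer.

Op 1: add_edge(C, B). Edges now: 1
Op 2: add_edge(C, D). Edges now: 2
Op 3: add_edge(A, E). Edges now: 3
Op 4: add_edge(F, E). Edges now: 4
Compute levels (Kahn BFS):
  sources (in-degree 0): A, C, F
  process A: level=0
    A->E: in-degree(E)=1, level(E)>=1
  process C: level=0
    C->B: in-degree(B)=0, level(B)=1, enqueue
    C->D: in-degree(D)=0, level(D)=1, enqueue
  process F: level=0
    F->E: in-degree(E)=0, level(E)=1, enqueue
  process B: level=1
  process D: level=1
  process E: level=1
All levels: A:0, B:1, C:0, D:1, E:1, F:0
level(E) = 1

Answer: 1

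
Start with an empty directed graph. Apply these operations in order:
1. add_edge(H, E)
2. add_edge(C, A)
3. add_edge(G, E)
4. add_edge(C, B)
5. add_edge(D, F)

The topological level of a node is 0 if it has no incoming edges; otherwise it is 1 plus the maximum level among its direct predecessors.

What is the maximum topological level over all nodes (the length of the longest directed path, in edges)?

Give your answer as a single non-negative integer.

Answer: 1

Derivation:
Op 1: add_edge(H, E). Edges now: 1
Op 2: add_edge(C, A). Edges now: 2
Op 3: add_edge(G, E). Edges now: 3
Op 4: add_edge(C, B). Edges now: 4
Op 5: add_edge(D, F). Edges now: 5
Compute levels (Kahn BFS):
  sources (in-degree 0): C, D, G, H
  process C: level=0
    C->A: in-degree(A)=0, level(A)=1, enqueue
    C->B: in-degree(B)=0, level(B)=1, enqueue
  process D: level=0
    D->F: in-degree(F)=0, level(F)=1, enqueue
  process G: level=0
    G->E: in-degree(E)=1, level(E)>=1
  process H: level=0
    H->E: in-degree(E)=0, level(E)=1, enqueue
  process A: level=1
  process B: level=1
  process F: level=1
  process E: level=1
All levels: A:1, B:1, C:0, D:0, E:1, F:1, G:0, H:0
max level = 1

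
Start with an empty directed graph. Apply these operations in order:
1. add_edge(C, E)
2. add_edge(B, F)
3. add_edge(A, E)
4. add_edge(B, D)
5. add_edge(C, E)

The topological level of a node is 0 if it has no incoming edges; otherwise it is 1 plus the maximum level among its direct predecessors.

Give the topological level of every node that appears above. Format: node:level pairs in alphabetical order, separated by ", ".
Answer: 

Op 1: add_edge(C, E). Edges now: 1
Op 2: add_edge(B, F). Edges now: 2
Op 3: add_edge(A, E). Edges now: 3
Op 4: add_edge(B, D). Edges now: 4
Op 5: add_edge(C, E) (duplicate, no change). Edges now: 4
Compute levels (Kahn BFS):
  sources (in-degree 0): A, B, C
  process A: level=0
    A->E: in-degree(E)=1, level(E)>=1
  process B: level=0
    B->D: in-degree(D)=0, level(D)=1, enqueue
    B->F: in-degree(F)=0, level(F)=1, enqueue
  process C: level=0
    C->E: in-degree(E)=0, level(E)=1, enqueue
  process D: level=1
  process F: level=1
  process E: level=1
All levels: A:0, B:0, C:0, D:1, E:1, F:1

Answer: A:0, B:0, C:0, D:1, E:1, F:1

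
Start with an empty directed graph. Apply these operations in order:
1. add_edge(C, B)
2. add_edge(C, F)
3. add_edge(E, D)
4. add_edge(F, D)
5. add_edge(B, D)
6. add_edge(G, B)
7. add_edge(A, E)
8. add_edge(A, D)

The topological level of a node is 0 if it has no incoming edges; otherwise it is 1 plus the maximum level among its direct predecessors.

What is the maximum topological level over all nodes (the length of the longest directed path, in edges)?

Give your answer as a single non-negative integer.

Answer: 2

Derivation:
Op 1: add_edge(C, B). Edges now: 1
Op 2: add_edge(C, F). Edges now: 2
Op 3: add_edge(E, D). Edges now: 3
Op 4: add_edge(F, D). Edges now: 4
Op 5: add_edge(B, D). Edges now: 5
Op 6: add_edge(G, B). Edges now: 6
Op 7: add_edge(A, E). Edges now: 7
Op 8: add_edge(A, D). Edges now: 8
Compute levels (Kahn BFS):
  sources (in-degree 0): A, C, G
  process A: level=0
    A->D: in-degree(D)=3, level(D)>=1
    A->E: in-degree(E)=0, level(E)=1, enqueue
  process C: level=0
    C->B: in-degree(B)=1, level(B)>=1
    C->F: in-degree(F)=0, level(F)=1, enqueue
  process G: level=0
    G->B: in-degree(B)=0, level(B)=1, enqueue
  process E: level=1
    E->D: in-degree(D)=2, level(D)>=2
  process F: level=1
    F->D: in-degree(D)=1, level(D)>=2
  process B: level=1
    B->D: in-degree(D)=0, level(D)=2, enqueue
  process D: level=2
All levels: A:0, B:1, C:0, D:2, E:1, F:1, G:0
max level = 2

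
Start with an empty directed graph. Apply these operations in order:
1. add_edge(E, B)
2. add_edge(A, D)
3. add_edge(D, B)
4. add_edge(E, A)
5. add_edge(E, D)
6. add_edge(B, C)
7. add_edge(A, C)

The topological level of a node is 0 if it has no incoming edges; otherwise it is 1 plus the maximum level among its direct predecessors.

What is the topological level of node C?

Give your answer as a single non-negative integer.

Op 1: add_edge(E, B). Edges now: 1
Op 2: add_edge(A, D). Edges now: 2
Op 3: add_edge(D, B). Edges now: 3
Op 4: add_edge(E, A). Edges now: 4
Op 5: add_edge(E, D). Edges now: 5
Op 6: add_edge(B, C). Edges now: 6
Op 7: add_edge(A, C). Edges now: 7
Compute levels (Kahn BFS):
  sources (in-degree 0): E
  process E: level=0
    E->A: in-degree(A)=0, level(A)=1, enqueue
    E->B: in-degree(B)=1, level(B)>=1
    E->D: in-degree(D)=1, level(D)>=1
  process A: level=1
    A->C: in-degree(C)=1, level(C)>=2
    A->D: in-degree(D)=0, level(D)=2, enqueue
  process D: level=2
    D->B: in-degree(B)=0, level(B)=3, enqueue
  process B: level=3
    B->C: in-degree(C)=0, level(C)=4, enqueue
  process C: level=4
All levels: A:1, B:3, C:4, D:2, E:0
level(C) = 4

Answer: 4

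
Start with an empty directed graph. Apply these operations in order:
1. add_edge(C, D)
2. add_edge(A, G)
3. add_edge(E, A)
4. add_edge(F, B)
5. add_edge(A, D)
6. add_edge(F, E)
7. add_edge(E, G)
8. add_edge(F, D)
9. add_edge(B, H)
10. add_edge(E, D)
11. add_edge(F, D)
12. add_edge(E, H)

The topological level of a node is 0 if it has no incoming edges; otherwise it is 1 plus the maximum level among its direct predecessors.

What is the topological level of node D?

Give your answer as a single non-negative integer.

Op 1: add_edge(C, D). Edges now: 1
Op 2: add_edge(A, G). Edges now: 2
Op 3: add_edge(E, A). Edges now: 3
Op 4: add_edge(F, B). Edges now: 4
Op 5: add_edge(A, D). Edges now: 5
Op 6: add_edge(F, E). Edges now: 6
Op 7: add_edge(E, G). Edges now: 7
Op 8: add_edge(F, D). Edges now: 8
Op 9: add_edge(B, H). Edges now: 9
Op 10: add_edge(E, D). Edges now: 10
Op 11: add_edge(F, D) (duplicate, no change). Edges now: 10
Op 12: add_edge(E, H). Edges now: 11
Compute levels (Kahn BFS):
  sources (in-degree 0): C, F
  process C: level=0
    C->D: in-degree(D)=3, level(D)>=1
  process F: level=0
    F->B: in-degree(B)=0, level(B)=1, enqueue
    F->D: in-degree(D)=2, level(D)>=1
    F->E: in-degree(E)=0, level(E)=1, enqueue
  process B: level=1
    B->H: in-degree(H)=1, level(H)>=2
  process E: level=1
    E->A: in-degree(A)=0, level(A)=2, enqueue
    E->D: in-degree(D)=1, level(D)>=2
    E->G: in-degree(G)=1, level(G)>=2
    E->H: in-degree(H)=0, level(H)=2, enqueue
  process A: level=2
    A->D: in-degree(D)=0, level(D)=3, enqueue
    A->G: in-degree(G)=0, level(G)=3, enqueue
  process H: level=2
  process D: level=3
  process G: level=3
All levels: A:2, B:1, C:0, D:3, E:1, F:0, G:3, H:2
level(D) = 3

Answer: 3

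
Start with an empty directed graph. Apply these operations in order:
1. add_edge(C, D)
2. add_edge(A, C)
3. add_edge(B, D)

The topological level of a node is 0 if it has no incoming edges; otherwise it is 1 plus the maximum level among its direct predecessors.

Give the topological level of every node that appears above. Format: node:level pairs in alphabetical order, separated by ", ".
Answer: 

Op 1: add_edge(C, D). Edges now: 1
Op 2: add_edge(A, C). Edges now: 2
Op 3: add_edge(B, D). Edges now: 3
Compute levels (Kahn BFS):
  sources (in-degree 0): A, B
  process A: level=0
    A->C: in-degree(C)=0, level(C)=1, enqueue
  process B: level=0
    B->D: in-degree(D)=1, level(D)>=1
  process C: level=1
    C->D: in-degree(D)=0, level(D)=2, enqueue
  process D: level=2
All levels: A:0, B:0, C:1, D:2

Answer: A:0, B:0, C:1, D:2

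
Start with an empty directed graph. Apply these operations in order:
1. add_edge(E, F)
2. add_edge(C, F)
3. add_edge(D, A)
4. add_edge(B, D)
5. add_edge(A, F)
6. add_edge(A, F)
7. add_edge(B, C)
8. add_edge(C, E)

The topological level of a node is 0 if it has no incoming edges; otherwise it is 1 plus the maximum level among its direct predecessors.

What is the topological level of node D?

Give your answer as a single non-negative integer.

Op 1: add_edge(E, F). Edges now: 1
Op 2: add_edge(C, F). Edges now: 2
Op 3: add_edge(D, A). Edges now: 3
Op 4: add_edge(B, D). Edges now: 4
Op 5: add_edge(A, F). Edges now: 5
Op 6: add_edge(A, F) (duplicate, no change). Edges now: 5
Op 7: add_edge(B, C). Edges now: 6
Op 8: add_edge(C, E). Edges now: 7
Compute levels (Kahn BFS):
  sources (in-degree 0): B
  process B: level=0
    B->C: in-degree(C)=0, level(C)=1, enqueue
    B->D: in-degree(D)=0, level(D)=1, enqueue
  process C: level=1
    C->E: in-degree(E)=0, level(E)=2, enqueue
    C->F: in-degree(F)=2, level(F)>=2
  process D: level=1
    D->A: in-degree(A)=0, level(A)=2, enqueue
  process E: level=2
    E->F: in-degree(F)=1, level(F)>=3
  process A: level=2
    A->F: in-degree(F)=0, level(F)=3, enqueue
  process F: level=3
All levels: A:2, B:0, C:1, D:1, E:2, F:3
level(D) = 1

Answer: 1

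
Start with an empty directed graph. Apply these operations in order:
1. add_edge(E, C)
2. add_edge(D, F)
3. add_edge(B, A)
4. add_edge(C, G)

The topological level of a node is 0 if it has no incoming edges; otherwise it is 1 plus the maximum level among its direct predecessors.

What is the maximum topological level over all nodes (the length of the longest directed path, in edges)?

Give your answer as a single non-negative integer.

Op 1: add_edge(E, C). Edges now: 1
Op 2: add_edge(D, F). Edges now: 2
Op 3: add_edge(B, A). Edges now: 3
Op 4: add_edge(C, G). Edges now: 4
Compute levels (Kahn BFS):
  sources (in-degree 0): B, D, E
  process B: level=0
    B->A: in-degree(A)=0, level(A)=1, enqueue
  process D: level=0
    D->F: in-degree(F)=0, level(F)=1, enqueue
  process E: level=0
    E->C: in-degree(C)=0, level(C)=1, enqueue
  process A: level=1
  process F: level=1
  process C: level=1
    C->G: in-degree(G)=0, level(G)=2, enqueue
  process G: level=2
All levels: A:1, B:0, C:1, D:0, E:0, F:1, G:2
max level = 2

Answer: 2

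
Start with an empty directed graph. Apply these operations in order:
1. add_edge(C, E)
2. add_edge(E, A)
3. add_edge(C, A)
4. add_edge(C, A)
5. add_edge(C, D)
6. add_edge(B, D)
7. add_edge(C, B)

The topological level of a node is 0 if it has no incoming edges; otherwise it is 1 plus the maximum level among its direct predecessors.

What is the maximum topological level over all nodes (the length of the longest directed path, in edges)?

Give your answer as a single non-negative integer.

Op 1: add_edge(C, E). Edges now: 1
Op 2: add_edge(E, A). Edges now: 2
Op 3: add_edge(C, A). Edges now: 3
Op 4: add_edge(C, A) (duplicate, no change). Edges now: 3
Op 5: add_edge(C, D). Edges now: 4
Op 6: add_edge(B, D). Edges now: 5
Op 7: add_edge(C, B). Edges now: 6
Compute levels (Kahn BFS):
  sources (in-degree 0): C
  process C: level=0
    C->A: in-degree(A)=1, level(A)>=1
    C->B: in-degree(B)=0, level(B)=1, enqueue
    C->D: in-degree(D)=1, level(D)>=1
    C->E: in-degree(E)=0, level(E)=1, enqueue
  process B: level=1
    B->D: in-degree(D)=0, level(D)=2, enqueue
  process E: level=1
    E->A: in-degree(A)=0, level(A)=2, enqueue
  process D: level=2
  process A: level=2
All levels: A:2, B:1, C:0, D:2, E:1
max level = 2

Answer: 2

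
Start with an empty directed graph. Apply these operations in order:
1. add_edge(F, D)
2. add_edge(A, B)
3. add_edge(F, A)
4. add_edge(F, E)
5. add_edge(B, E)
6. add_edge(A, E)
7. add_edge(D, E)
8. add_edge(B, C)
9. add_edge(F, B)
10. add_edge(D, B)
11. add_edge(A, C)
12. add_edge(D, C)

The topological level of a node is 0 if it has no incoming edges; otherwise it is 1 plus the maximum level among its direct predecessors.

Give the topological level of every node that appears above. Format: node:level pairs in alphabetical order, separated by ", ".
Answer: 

Op 1: add_edge(F, D). Edges now: 1
Op 2: add_edge(A, B). Edges now: 2
Op 3: add_edge(F, A). Edges now: 3
Op 4: add_edge(F, E). Edges now: 4
Op 5: add_edge(B, E). Edges now: 5
Op 6: add_edge(A, E). Edges now: 6
Op 7: add_edge(D, E). Edges now: 7
Op 8: add_edge(B, C). Edges now: 8
Op 9: add_edge(F, B). Edges now: 9
Op 10: add_edge(D, B). Edges now: 10
Op 11: add_edge(A, C). Edges now: 11
Op 12: add_edge(D, C). Edges now: 12
Compute levels (Kahn BFS):
  sources (in-degree 0): F
  process F: level=0
    F->A: in-degree(A)=0, level(A)=1, enqueue
    F->B: in-degree(B)=2, level(B)>=1
    F->D: in-degree(D)=0, level(D)=1, enqueue
    F->E: in-degree(E)=3, level(E)>=1
  process A: level=1
    A->B: in-degree(B)=1, level(B)>=2
    A->C: in-degree(C)=2, level(C)>=2
    A->E: in-degree(E)=2, level(E)>=2
  process D: level=1
    D->B: in-degree(B)=0, level(B)=2, enqueue
    D->C: in-degree(C)=1, level(C)>=2
    D->E: in-degree(E)=1, level(E)>=2
  process B: level=2
    B->C: in-degree(C)=0, level(C)=3, enqueue
    B->E: in-degree(E)=0, level(E)=3, enqueue
  process C: level=3
  process E: level=3
All levels: A:1, B:2, C:3, D:1, E:3, F:0

Answer: A:1, B:2, C:3, D:1, E:3, F:0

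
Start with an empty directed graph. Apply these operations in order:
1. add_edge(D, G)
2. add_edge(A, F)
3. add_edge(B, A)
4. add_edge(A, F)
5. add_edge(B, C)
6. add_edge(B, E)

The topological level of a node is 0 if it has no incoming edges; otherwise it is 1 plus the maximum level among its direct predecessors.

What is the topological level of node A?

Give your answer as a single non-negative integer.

Op 1: add_edge(D, G). Edges now: 1
Op 2: add_edge(A, F). Edges now: 2
Op 3: add_edge(B, A). Edges now: 3
Op 4: add_edge(A, F) (duplicate, no change). Edges now: 3
Op 5: add_edge(B, C). Edges now: 4
Op 6: add_edge(B, E). Edges now: 5
Compute levels (Kahn BFS):
  sources (in-degree 0): B, D
  process B: level=0
    B->A: in-degree(A)=0, level(A)=1, enqueue
    B->C: in-degree(C)=0, level(C)=1, enqueue
    B->E: in-degree(E)=0, level(E)=1, enqueue
  process D: level=0
    D->G: in-degree(G)=0, level(G)=1, enqueue
  process A: level=1
    A->F: in-degree(F)=0, level(F)=2, enqueue
  process C: level=1
  process E: level=1
  process G: level=1
  process F: level=2
All levels: A:1, B:0, C:1, D:0, E:1, F:2, G:1
level(A) = 1

Answer: 1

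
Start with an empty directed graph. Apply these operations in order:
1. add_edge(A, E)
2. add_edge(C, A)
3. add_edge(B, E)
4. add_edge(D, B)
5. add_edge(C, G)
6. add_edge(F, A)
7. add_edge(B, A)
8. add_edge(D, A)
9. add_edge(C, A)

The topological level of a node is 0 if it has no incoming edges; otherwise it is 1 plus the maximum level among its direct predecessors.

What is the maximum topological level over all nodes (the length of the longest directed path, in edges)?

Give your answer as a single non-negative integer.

Op 1: add_edge(A, E). Edges now: 1
Op 2: add_edge(C, A). Edges now: 2
Op 3: add_edge(B, E). Edges now: 3
Op 4: add_edge(D, B). Edges now: 4
Op 5: add_edge(C, G). Edges now: 5
Op 6: add_edge(F, A). Edges now: 6
Op 7: add_edge(B, A). Edges now: 7
Op 8: add_edge(D, A). Edges now: 8
Op 9: add_edge(C, A) (duplicate, no change). Edges now: 8
Compute levels (Kahn BFS):
  sources (in-degree 0): C, D, F
  process C: level=0
    C->A: in-degree(A)=3, level(A)>=1
    C->G: in-degree(G)=0, level(G)=1, enqueue
  process D: level=0
    D->A: in-degree(A)=2, level(A)>=1
    D->B: in-degree(B)=0, level(B)=1, enqueue
  process F: level=0
    F->A: in-degree(A)=1, level(A)>=1
  process G: level=1
  process B: level=1
    B->A: in-degree(A)=0, level(A)=2, enqueue
    B->E: in-degree(E)=1, level(E)>=2
  process A: level=2
    A->E: in-degree(E)=0, level(E)=3, enqueue
  process E: level=3
All levels: A:2, B:1, C:0, D:0, E:3, F:0, G:1
max level = 3

Answer: 3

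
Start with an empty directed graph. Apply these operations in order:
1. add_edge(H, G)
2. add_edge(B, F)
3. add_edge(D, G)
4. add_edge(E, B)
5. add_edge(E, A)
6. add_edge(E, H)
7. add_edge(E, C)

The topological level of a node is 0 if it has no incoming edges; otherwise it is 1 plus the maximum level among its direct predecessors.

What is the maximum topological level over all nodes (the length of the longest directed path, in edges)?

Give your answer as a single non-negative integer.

Answer: 2

Derivation:
Op 1: add_edge(H, G). Edges now: 1
Op 2: add_edge(B, F). Edges now: 2
Op 3: add_edge(D, G). Edges now: 3
Op 4: add_edge(E, B). Edges now: 4
Op 5: add_edge(E, A). Edges now: 5
Op 6: add_edge(E, H). Edges now: 6
Op 7: add_edge(E, C). Edges now: 7
Compute levels (Kahn BFS):
  sources (in-degree 0): D, E
  process D: level=0
    D->G: in-degree(G)=1, level(G)>=1
  process E: level=0
    E->A: in-degree(A)=0, level(A)=1, enqueue
    E->B: in-degree(B)=0, level(B)=1, enqueue
    E->C: in-degree(C)=0, level(C)=1, enqueue
    E->H: in-degree(H)=0, level(H)=1, enqueue
  process A: level=1
  process B: level=1
    B->F: in-degree(F)=0, level(F)=2, enqueue
  process C: level=1
  process H: level=1
    H->G: in-degree(G)=0, level(G)=2, enqueue
  process F: level=2
  process G: level=2
All levels: A:1, B:1, C:1, D:0, E:0, F:2, G:2, H:1
max level = 2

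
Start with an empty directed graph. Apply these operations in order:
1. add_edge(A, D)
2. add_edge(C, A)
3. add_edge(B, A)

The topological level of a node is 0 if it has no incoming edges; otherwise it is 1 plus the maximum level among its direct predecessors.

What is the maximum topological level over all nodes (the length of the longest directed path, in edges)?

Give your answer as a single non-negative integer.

Op 1: add_edge(A, D). Edges now: 1
Op 2: add_edge(C, A). Edges now: 2
Op 3: add_edge(B, A). Edges now: 3
Compute levels (Kahn BFS):
  sources (in-degree 0): B, C
  process B: level=0
    B->A: in-degree(A)=1, level(A)>=1
  process C: level=0
    C->A: in-degree(A)=0, level(A)=1, enqueue
  process A: level=1
    A->D: in-degree(D)=0, level(D)=2, enqueue
  process D: level=2
All levels: A:1, B:0, C:0, D:2
max level = 2

Answer: 2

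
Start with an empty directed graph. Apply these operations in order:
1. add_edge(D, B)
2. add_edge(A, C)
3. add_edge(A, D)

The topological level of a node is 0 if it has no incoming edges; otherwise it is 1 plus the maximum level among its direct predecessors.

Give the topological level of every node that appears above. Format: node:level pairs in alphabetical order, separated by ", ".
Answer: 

Op 1: add_edge(D, B). Edges now: 1
Op 2: add_edge(A, C). Edges now: 2
Op 3: add_edge(A, D). Edges now: 3
Compute levels (Kahn BFS):
  sources (in-degree 0): A
  process A: level=0
    A->C: in-degree(C)=0, level(C)=1, enqueue
    A->D: in-degree(D)=0, level(D)=1, enqueue
  process C: level=1
  process D: level=1
    D->B: in-degree(B)=0, level(B)=2, enqueue
  process B: level=2
All levels: A:0, B:2, C:1, D:1

Answer: A:0, B:2, C:1, D:1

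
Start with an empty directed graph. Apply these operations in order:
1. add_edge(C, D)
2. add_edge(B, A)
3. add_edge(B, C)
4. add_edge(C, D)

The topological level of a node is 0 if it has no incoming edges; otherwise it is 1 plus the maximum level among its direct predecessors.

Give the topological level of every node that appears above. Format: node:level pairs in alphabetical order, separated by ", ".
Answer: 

Answer: A:1, B:0, C:1, D:2

Derivation:
Op 1: add_edge(C, D). Edges now: 1
Op 2: add_edge(B, A). Edges now: 2
Op 3: add_edge(B, C). Edges now: 3
Op 4: add_edge(C, D) (duplicate, no change). Edges now: 3
Compute levels (Kahn BFS):
  sources (in-degree 0): B
  process B: level=0
    B->A: in-degree(A)=0, level(A)=1, enqueue
    B->C: in-degree(C)=0, level(C)=1, enqueue
  process A: level=1
  process C: level=1
    C->D: in-degree(D)=0, level(D)=2, enqueue
  process D: level=2
All levels: A:1, B:0, C:1, D:2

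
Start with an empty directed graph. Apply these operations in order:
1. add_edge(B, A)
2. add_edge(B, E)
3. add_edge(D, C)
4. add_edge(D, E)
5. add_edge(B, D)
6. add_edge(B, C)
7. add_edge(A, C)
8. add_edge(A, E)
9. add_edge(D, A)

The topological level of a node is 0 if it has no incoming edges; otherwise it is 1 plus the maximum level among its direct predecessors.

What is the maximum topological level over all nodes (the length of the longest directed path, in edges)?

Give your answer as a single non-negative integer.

Answer: 3

Derivation:
Op 1: add_edge(B, A). Edges now: 1
Op 2: add_edge(B, E). Edges now: 2
Op 3: add_edge(D, C). Edges now: 3
Op 4: add_edge(D, E). Edges now: 4
Op 5: add_edge(B, D). Edges now: 5
Op 6: add_edge(B, C). Edges now: 6
Op 7: add_edge(A, C). Edges now: 7
Op 8: add_edge(A, E). Edges now: 8
Op 9: add_edge(D, A). Edges now: 9
Compute levels (Kahn BFS):
  sources (in-degree 0): B
  process B: level=0
    B->A: in-degree(A)=1, level(A)>=1
    B->C: in-degree(C)=2, level(C)>=1
    B->D: in-degree(D)=0, level(D)=1, enqueue
    B->E: in-degree(E)=2, level(E)>=1
  process D: level=1
    D->A: in-degree(A)=0, level(A)=2, enqueue
    D->C: in-degree(C)=1, level(C)>=2
    D->E: in-degree(E)=1, level(E)>=2
  process A: level=2
    A->C: in-degree(C)=0, level(C)=3, enqueue
    A->E: in-degree(E)=0, level(E)=3, enqueue
  process C: level=3
  process E: level=3
All levels: A:2, B:0, C:3, D:1, E:3
max level = 3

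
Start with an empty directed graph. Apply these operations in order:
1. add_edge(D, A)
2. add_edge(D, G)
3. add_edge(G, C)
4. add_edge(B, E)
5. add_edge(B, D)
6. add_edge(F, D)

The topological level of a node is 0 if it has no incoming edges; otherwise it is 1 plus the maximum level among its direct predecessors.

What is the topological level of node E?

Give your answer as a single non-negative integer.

Answer: 1

Derivation:
Op 1: add_edge(D, A). Edges now: 1
Op 2: add_edge(D, G). Edges now: 2
Op 3: add_edge(G, C). Edges now: 3
Op 4: add_edge(B, E). Edges now: 4
Op 5: add_edge(B, D). Edges now: 5
Op 6: add_edge(F, D). Edges now: 6
Compute levels (Kahn BFS):
  sources (in-degree 0): B, F
  process B: level=0
    B->D: in-degree(D)=1, level(D)>=1
    B->E: in-degree(E)=0, level(E)=1, enqueue
  process F: level=0
    F->D: in-degree(D)=0, level(D)=1, enqueue
  process E: level=1
  process D: level=1
    D->A: in-degree(A)=0, level(A)=2, enqueue
    D->G: in-degree(G)=0, level(G)=2, enqueue
  process A: level=2
  process G: level=2
    G->C: in-degree(C)=0, level(C)=3, enqueue
  process C: level=3
All levels: A:2, B:0, C:3, D:1, E:1, F:0, G:2
level(E) = 1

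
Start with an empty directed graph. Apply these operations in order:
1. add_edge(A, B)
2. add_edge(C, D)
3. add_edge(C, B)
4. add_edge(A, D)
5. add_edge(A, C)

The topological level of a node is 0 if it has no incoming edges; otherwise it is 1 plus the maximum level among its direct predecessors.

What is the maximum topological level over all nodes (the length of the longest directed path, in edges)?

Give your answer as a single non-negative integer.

Op 1: add_edge(A, B). Edges now: 1
Op 2: add_edge(C, D). Edges now: 2
Op 3: add_edge(C, B). Edges now: 3
Op 4: add_edge(A, D). Edges now: 4
Op 5: add_edge(A, C). Edges now: 5
Compute levels (Kahn BFS):
  sources (in-degree 0): A
  process A: level=0
    A->B: in-degree(B)=1, level(B)>=1
    A->C: in-degree(C)=0, level(C)=1, enqueue
    A->D: in-degree(D)=1, level(D)>=1
  process C: level=1
    C->B: in-degree(B)=0, level(B)=2, enqueue
    C->D: in-degree(D)=0, level(D)=2, enqueue
  process B: level=2
  process D: level=2
All levels: A:0, B:2, C:1, D:2
max level = 2

Answer: 2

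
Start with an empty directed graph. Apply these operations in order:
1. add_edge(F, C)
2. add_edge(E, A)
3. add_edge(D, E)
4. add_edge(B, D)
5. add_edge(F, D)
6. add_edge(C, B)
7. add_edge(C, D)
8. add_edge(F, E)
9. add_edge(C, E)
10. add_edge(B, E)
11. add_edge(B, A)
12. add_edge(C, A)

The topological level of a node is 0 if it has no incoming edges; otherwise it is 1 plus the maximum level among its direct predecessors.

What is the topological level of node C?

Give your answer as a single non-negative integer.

Op 1: add_edge(F, C). Edges now: 1
Op 2: add_edge(E, A). Edges now: 2
Op 3: add_edge(D, E). Edges now: 3
Op 4: add_edge(B, D). Edges now: 4
Op 5: add_edge(F, D). Edges now: 5
Op 6: add_edge(C, B). Edges now: 6
Op 7: add_edge(C, D). Edges now: 7
Op 8: add_edge(F, E). Edges now: 8
Op 9: add_edge(C, E). Edges now: 9
Op 10: add_edge(B, E). Edges now: 10
Op 11: add_edge(B, A). Edges now: 11
Op 12: add_edge(C, A). Edges now: 12
Compute levels (Kahn BFS):
  sources (in-degree 0): F
  process F: level=0
    F->C: in-degree(C)=0, level(C)=1, enqueue
    F->D: in-degree(D)=2, level(D)>=1
    F->E: in-degree(E)=3, level(E)>=1
  process C: level=1
    C->A: in-degree(A)=2, level(A)>=2
    C->B: in-degree(B)=0, level(B)=2, enqueue
    C->D: in-degree(D)=1, level(D)>=2
    C->E: in-degree(E)=2, level(E)>=2
  process B: level=2
    B->A: in-degree(A)=1, level(A)>=3
    B->D: in-degree(D)=0, level(D)=3, enqueue
    B->E: in-degree(E)=1, level(E)>=3
  process D: level=3
    D->E: in-degree(E)=0, level(E)=4, enqueue
  process E: level=4
    E->A: in-degree(A)=0, level(A)=5, enqueue
  process A: level=5
All levels: A:5, B:2, C:1, D:3, E:4, F:0
level(C) = 1

Answer: 1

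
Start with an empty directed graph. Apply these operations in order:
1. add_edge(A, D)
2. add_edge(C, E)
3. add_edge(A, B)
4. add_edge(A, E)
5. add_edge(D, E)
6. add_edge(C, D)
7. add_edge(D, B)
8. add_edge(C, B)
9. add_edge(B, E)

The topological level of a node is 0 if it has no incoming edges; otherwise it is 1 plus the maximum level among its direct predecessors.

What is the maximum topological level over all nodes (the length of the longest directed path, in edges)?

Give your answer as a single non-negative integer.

Op 1: add_edge(A, D). Edges now: 1
Op 2: add_edge(C, E). Edges now: 2
Op 3: add_edge(A, B). Edges now: 3
Op 4: add_edge(A, E). Edges now: 4
Op 5: add_edge(D, E). Edges now: 5
Op 6: add_edge(C, D). Edges now: 6
Op 7: add_edge(D, B). Edges now: 7
Op 8: add_edge(C, B). Edges now: 8
Op 9: add_edge(B, E). Edges now: 9
Compute levels (Kahn BFS):
  sources (in-degree 0): A, C
  process A: level=0
    A->B: in-degree(B)=2, level(B)>=1
    A->D: in-degree(D)=1, level(D)>=1
    A->E: in-degree(E)=3, level(E)>=1
  process C: level=0
    C->B: in-degree(B)=1, level(B)>=1
    C->D: in-degree(D)=0, level(D)=1, enqueue
    C->E: in-degree(E)=2, level(E)>=1
  process D: level=1
    D->B: in-degree(B)=0, level(B)=2, enqueue
    D->E: in-degree(E)=1, level(E)>=2
  process B: level=2
    B->E: in-degree(E)=0, level(E)=3, enqueue
  process E: level=3
All levels: A:0, B:2, C:0, D:1, E:3
max level = 3

Answer: 3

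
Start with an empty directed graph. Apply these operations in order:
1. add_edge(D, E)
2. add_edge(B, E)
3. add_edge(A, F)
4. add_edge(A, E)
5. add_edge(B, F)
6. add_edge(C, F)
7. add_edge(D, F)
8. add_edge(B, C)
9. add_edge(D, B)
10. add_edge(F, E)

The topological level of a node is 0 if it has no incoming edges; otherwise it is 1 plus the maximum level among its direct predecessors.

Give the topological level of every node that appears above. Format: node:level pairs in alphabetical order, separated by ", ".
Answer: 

Op 1: add_edge(D, E). Edges now: 1
Op 2: add_edge(B, E). Edges now: 2
Op 3: add_edge(A, F). Edges now: 3
Op 4: add_edge(A, E). Edges now: 4
Op 5: add_edge(B, F). Edges now: 5
Op 6: add_edge(C, F). Edges now: 6
Op 7: add_edge(D, F). Edges now: 7
Op 8: add_edge(B, C). Edges now: 8
Op 9: add_edge(D, B). Edges now: 9
Op 10: add_edge(F, E). Edges now: 10
Compute levels (Kahn BFS):
  sources (in-degree 0): A, D
  process A: level=0
    A->E: in-degree(E)=3, level(E)>=1
    A->F: in-degree(F)=3, level(F)>=1
  process D: level=0
    D->B: in-degree(B)=0, level(B)=1, enqueue
    D->E: in-degree(E)=2, level(E)>=1
    D->F: in-degree(F)=2, level(F)>=1
  process B: level=1
    B->C: in-degree(C)=0, level(C)=2, enqueue
    B->E: in-degree(E)=1, level(E)>=2
    B->F: in-degree(F)=1, level(F)>=2
  process C: level=2
    C->F: in-degree(F)=0, level(F)=3, enqueue
  process F: level=3
    F->E: in-degree(E)=0, level(E)=4, enqueue
  process E: level=4
All levels: A:0, B:1, C:2, D:0, E:4, F:3

Answer: A:0, B:1, C:2, D:0, E:4, F:3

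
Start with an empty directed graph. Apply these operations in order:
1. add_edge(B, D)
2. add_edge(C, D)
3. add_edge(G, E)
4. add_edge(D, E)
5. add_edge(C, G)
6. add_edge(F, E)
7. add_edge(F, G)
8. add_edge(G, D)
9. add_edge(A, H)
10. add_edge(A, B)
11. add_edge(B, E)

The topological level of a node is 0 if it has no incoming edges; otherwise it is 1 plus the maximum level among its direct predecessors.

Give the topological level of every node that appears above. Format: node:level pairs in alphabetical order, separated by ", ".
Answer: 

Op 1: add_edge(B, D). Edges now: 1
Op 2: add_edge(C, D). Edges now: 2
Op 3: add_edge(G, E). Edges now: 3
Op 4: add_edge(D, E). Edges now: 4
Op 5: add_edge(C, G). Edges now: 5
Op 6: add_edge(F, E). Edges now: 6
Op 7: add_edge(F, G). Edges now: 7
Op 8: add_edge(G, D). Edges now: 8
Op 9: add_edge(A, H). Edges now: 9
Op 10: add_edge(A, B). Edges now: 10
Op 11: add_edge(B, E). Edges now: 11
Compute levels (Kahn BFS):
  sources (in-degree 0): A, C, F
  process A: level=0
    A->B: in-degree(B)=0, level(B)=1, enqueue
    A->H: in-degree(H)=0, level(H)=1, enqueue
  process C: level=0
    C->D: in-degree(D)=2, level(D)>=1
    C->G: in-degree(G)=1, level(G)>=1
  process F: level=0
    F->E: in-degree(E)=3, level(E)>=1
    F->G: in-degree(G)=0, level(G)=1, enqueue
  process B: level=1
    B->D: in-degree(D)=1, level(D)>=2
    B->E: in-degree(E)=2, level(E)>=2
  process H: level=1
  process G: level=1
    G->D: in-degree(D)=0, level(D)=2, enqueue
    G->E: in-degree(E)=1, level(E)>=2
  process D: level=2
    D->E: in-degree(E)=0, level(E)=3, enqueue
  process E: level=3
All levels: A:0, B:1, C:0, D:2, E:3, F:0, G:1, H:1

Answer: A:0, B:1, C:0, D:2, E:3, F:0, G:1, H:1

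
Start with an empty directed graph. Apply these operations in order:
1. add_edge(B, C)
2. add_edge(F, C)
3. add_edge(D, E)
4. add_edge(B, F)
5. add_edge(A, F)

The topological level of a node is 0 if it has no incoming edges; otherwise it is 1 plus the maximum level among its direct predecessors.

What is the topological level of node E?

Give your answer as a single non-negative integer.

Answer: 1

Derivation:
Op 1: add_edge(B, C). Edges now: 1
Op 2: add_edge(F, C). Edges now: 2
Op 3: add_edge(D, E). Edges now: 3
Op 4: add_edge(B, F). Edges now: 4
Op 5: add_edge(A, F). Edges now: 5
Compute levels (Kahn BFS):
  sources (in-degree 0): A, B, D
  process A: level=0
    A->F: in-degree(F)=1, level(F)>=1
  process B: level=0
    B->C: in-degree(C)=1, level(C)>=1
    B->F: in-degree(F)=0, level(F)=1, enqueue
  process D: level=0
    D->E: in-degree(E)=0, level(E)=1, enqueue
  process F: level=1
    F->C: in-degree(C)=0, level(C)=2, enqueue
  process E: level=1
  process C: level=2
All levels: A:0, B:0, C:2, D:0, E:1, F:1
level(E) = 1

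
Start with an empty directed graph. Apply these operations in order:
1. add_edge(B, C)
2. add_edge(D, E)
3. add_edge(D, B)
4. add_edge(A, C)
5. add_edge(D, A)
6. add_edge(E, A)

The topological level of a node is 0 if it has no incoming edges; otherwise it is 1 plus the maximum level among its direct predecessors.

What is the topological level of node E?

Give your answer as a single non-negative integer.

Op 1: add_edge(B, C). Edges now: 1
Op 2: add_edge(D, E). Edges now: 2
Op 3: add_edge(D, B). Edges now: 3
Op 4: add_edge(A, C). Edges now: 4
Op 5: add_edge(D, A). Edges now: 5
Op 6: add_edge(E, A). Edges now: 6
Compute levels (Kahn BFS):
  sources (in-degree 0): D
  process D: level=0
    D->A: in-degree(A)=1, level(A)>=1
    D->B: in-degree(B)=0, level(B)=1, enqueue
    D->E: in-degree(E)=0, level(E)=1, enqueue
  process B: level=1
    B->C: in-degree(C)=1, level(C)>=2
  process E: level=1
    E->A: in-degree(A)=0, level(A)=2, enqueue
  process A: level=2
    A->C: in-degree(C)=0, level(C)=3, enqueue
  process C: level=3
All levels: A:2, B:1, C:3, D:0, E:1
level(E) = 1

Answer: 1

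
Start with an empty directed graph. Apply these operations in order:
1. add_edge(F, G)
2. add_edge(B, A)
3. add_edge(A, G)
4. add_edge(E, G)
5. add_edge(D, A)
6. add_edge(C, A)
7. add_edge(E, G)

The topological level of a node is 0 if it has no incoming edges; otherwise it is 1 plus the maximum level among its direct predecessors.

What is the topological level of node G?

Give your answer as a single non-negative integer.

Answer: 2

Derivation:
Op 1: add_edge(F, G). Edges now: 1
Op 2: add_edge(B, A). Edges now: 2
Op 3: add_edge(A, G). Edges now: 3
Op 4: add_edge(E, G). Edges now: 4
Op 5: add_edge(D, A). Edges now: 5
Op 6: add_edge(C, A). Edges now: 6
Op 7: add_edge(E, G) (duplicate, no change). Edges now: 6
Compute levels (Kahn BFS):
  sources (in-degree 0): B, C, D, E, F
  process B: level=0
    B->A: in-degree(A)=2, level(A)>=1
  process C: level=0
    C->A: in-degree(A)=1, level(A)>=1
  process D: level=0
    D->A: in-degree(A)=0, level(A)=1, enqueue
  process E: level=0
    E->G: in-degree(G)=2, level(G)>=1
  process F: level=0
    F->G: in-degree(G)=1, level(G)>=1
  process A: level=1
    A->G: in-degree(G)=0, level(G)=2, enqueue
  process G: level=2
All levels: A:1, B:0, C:0, D:0, E:0, F:0, G:2
level(G) = 2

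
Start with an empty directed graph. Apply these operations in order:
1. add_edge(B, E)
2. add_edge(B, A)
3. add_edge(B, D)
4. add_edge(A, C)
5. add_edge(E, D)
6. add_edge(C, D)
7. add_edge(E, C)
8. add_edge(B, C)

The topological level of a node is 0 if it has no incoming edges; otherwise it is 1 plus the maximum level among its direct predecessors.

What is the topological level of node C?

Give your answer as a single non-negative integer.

Op 1: add_edge(B, E). Edges now: 1
Op 2: add_edge(B, A). Edges now: 2
Op 3: add_edge(B, D). Edges now: 3
Op 4: add_edge(A, C). Edges now: 4
Op 5: add_edge(E, D). Edges now: 5
Op 6: add_edge(C, D). Edges now: 6
Op 7: add_edge(E, C). Edges now: 7
Op 8: add_edge(B, C). Edges now: 8
Compute levels (Kahn BFS):
  sources (in-degree 0): B
  process B: level=0
    B->A: in-degree(A)=0, level(A)=1, enqueue
    B->C: in-degree(C)=2, level(C)>=1
    B->D: in-degree(D)=2, level(D)>=1
    B->E: in-degree(E)=0, level(E)=1, enqueue
  process A: level=1
    A->C: in-degree(C)=1, level(C)>=2
  process E: level=1
    E->C: in-degree(C)=0, level(C)=2, enqueue
    E->D: in-degree(D)=1, level(D)>=2
  process C: level=2
    C->D: in-degree(D)=0, level(D)=3, enqueue
  process D: level=3
All levels: A:1, B:0, C:2, D:3, E:1
level(C) = 2

Answer: 2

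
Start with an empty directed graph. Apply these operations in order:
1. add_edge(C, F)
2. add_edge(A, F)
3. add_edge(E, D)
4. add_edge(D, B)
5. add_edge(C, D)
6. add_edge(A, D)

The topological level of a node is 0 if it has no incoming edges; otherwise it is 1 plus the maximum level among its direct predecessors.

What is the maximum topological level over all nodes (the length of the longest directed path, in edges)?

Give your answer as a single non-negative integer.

Answer: 2

Derivation:
Op 1: add_edge(C, F). Edges now: 1
Op 2: add_edge(A, F). Edges now: 2
Op 3: add_edge(E, D). Edges now: 3
Op 4: add_edge(D, B). Edges now: 4
Op 5: add_edge(C, D). Edges now: 5
Op 6: add_edge(A, D). Edges now: 6
Compute levels (Kahn BFS):
  sources (in-degree 0): A, C, E
  process A: level=0
    A->D: in-degree(D)=2, level(D)>=1
    A->F: in-degree(F)=1, level(F)>=1
  process C: level=0
    C->D: in-degree(D)=1, level(D)>=1
    C->F: in-degree(F)=0, level(F)=1, enqueue
  process E: level=0
    E->D: in-degree(D)=0, level(D)=1, enqueue
  process F: level=1
  process D: level=1
    D->B: in-degree(B)=0, level(B)=2, enqueue
  process B: level=2
All levels: A:0, B:2, C:0, D:1, E:0, F:1
max level = 2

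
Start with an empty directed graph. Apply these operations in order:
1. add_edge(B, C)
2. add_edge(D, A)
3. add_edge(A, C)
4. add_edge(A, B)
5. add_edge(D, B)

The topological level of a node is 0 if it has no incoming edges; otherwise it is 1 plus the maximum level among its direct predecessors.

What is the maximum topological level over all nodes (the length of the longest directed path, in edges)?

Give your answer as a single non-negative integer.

Op 1: add_edge(B, C). Edges now: 1
Op 2: add_edge(D, A). Edges now: 2
Op 3: add_edge(A, C). Edges now: 3
Op 4: add_edge(A, B). Edges now: 4
Op 5: add_edge(D, B). Edges now: 5
Compute levels (Kahn BFS):
  sources (in-degree 0): D
  process D: level=0
    D->A: in-degree(A)=0, level(A)=1, enqueue
    D->B: in-degree(B)=1, level(B)>=1
  process A: level=1
    A->B: in-degree(B)=0, level(B)=2, enqueue
    A->C: in-degree(C)=1, level(C)>=2
  process B: level=2
    B->C: in-degree(C)=0, level(C)=3, enqueue
  process C: level=3
All levels: A:1, B:2, C:3, D:0
max level = 3

Answer: 3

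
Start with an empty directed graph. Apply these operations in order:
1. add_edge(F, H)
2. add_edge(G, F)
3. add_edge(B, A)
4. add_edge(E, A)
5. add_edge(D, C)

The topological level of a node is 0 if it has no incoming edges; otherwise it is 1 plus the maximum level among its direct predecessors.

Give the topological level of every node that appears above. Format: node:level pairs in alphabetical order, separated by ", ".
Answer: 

Answer: A:1, B:0, C:1, D:0, E:0, F:1, G:0, H:2

Derivation:
Op 1: add_edge(F, H). Edges now: 1
Op 2: add_edge(G, F). Edges now: 2
Op 3: add_edge(B, A). Edges now: 3
Op 4: add_edge(E, A). Edges now: 4
Op 5: add_edge(D, C). Edges now: 5
Compute levels (Kahn BFS):
  sources (in-degree 0): B, D, E, G
  process B: level=0
    B->A: in-degree(A)=1, level(A)>=1
  process D: level=0
    D->C: in-degree(C)=0, level(C)=1, enqueue
  process E: level=0
    E->A: in-degree(A)=0, level(A)=1, enqueue
  process G: level=0
    G->F: in-degree(F)=0, level(F)=1, enqueue
  process C: level=1
  process A: level=1
  process F: level=1
    F->H: in-degree(H)=0, level(H)=2, enqueue
  process H: level=2
All levels: A:1, B:0, C:1, D:0, E:0, F:1, G:0, H:2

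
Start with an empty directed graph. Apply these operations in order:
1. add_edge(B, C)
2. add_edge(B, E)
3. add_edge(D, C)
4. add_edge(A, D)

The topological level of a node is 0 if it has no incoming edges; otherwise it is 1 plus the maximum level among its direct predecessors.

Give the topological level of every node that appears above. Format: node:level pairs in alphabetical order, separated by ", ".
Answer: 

Answer: A:0, B:0, C:2, D:1, E:1

Derivation:
Op 1: add_edge(B, C). Edges now: 1
Op 2: add_edge(B, E). Edges now: 2
Op 3: add_edge(D, C). Edges now: 3
Op 4: add_edge(A, D). Edges now: 4
Compute levels (Kahn BFS):
  sources (in-degree 0): A, B
  process A: level=0
    A->D: in-degree(D)=0, level(D)=1, enqueue
  process B: level=0
    B->C: in-degree(C)=1, level(C)>=1
    B->E: in-degree(E)=0, level(E)=1, enqueue
  process D: level=1
    D->C: in-degree(C)=0, level(C)=2, enqueue
  process E: level=1
  process C: level=2
All levels: A:0, B:0, C:2, D:1, E:1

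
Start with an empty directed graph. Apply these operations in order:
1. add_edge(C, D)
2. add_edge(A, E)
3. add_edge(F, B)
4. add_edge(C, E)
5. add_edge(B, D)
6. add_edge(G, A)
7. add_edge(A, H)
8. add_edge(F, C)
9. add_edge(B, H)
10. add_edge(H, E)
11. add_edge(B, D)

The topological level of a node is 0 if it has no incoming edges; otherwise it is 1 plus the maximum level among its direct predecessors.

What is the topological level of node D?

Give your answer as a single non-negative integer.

Answer: 2

Derivation:
Op 1: add_edge(C, D). Edges now: 1
Op 2: add_edge(A, E). Edges now: 2
Op 3: add_edge(F, B). Edges now: 3
Op 4: add_edge(C, E). Edges now: 4
Op 5: add_edge(B, D). Edges now: 5
Op 6: add_edge(G, A). Edges now: 6
Op 7: add_edge(A, H). Edges now: 7
Op 8: add_edge(F, C). Edges now: 8
Op 9: add_edge(B, H). Edges now: 9
Op 10: add_edge(H, E). Edges now: 10
Op 11: add_edge(B, D) (duplicate, no change). Edges now: 10
Compute levels (Kahn BFS):
  sources (in-degree 0): F, G
  process F: level=0
    F->B: in-degree(B)=0, level(B)=1, enqueue
    F->C: in-degree(C)=0, level(C)=1, enqueue
  process G: level=0
    G->A: in-degree(A)=0, level(A)=1, enqueue
  process B: level=1
    B->D: in-degree(D)=1, level(D)>=2
    B->H: in-degree(H)=1, level(H)>=2
  process C: level=1
    C->D: in-degree(D)=0, level(D)=2, enqueue
    C->E: in-degree(E)=2, level(E)>=2
  process A: level=1
    A->E: in-degree(E)=1, level(E)>=2
    A->H: in-degree(H)=0, level(H)=2, enqueue
  process D: level=2
  process H: level=2
    H->E: in-degree(E)=0, level(E)=3, enqueue
  process E: level=3
All levels: A:1, B:1, C:1, D:2, E:3, F:0, G:0, H:2
level(D) = 2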